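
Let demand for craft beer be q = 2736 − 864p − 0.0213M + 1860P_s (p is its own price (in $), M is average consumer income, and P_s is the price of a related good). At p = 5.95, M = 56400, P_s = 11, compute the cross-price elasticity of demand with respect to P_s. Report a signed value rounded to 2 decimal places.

1.21

At the given values, q = 2736 − 864(5.95) − 0.0213(56400) + 1860(11) = 16853.88.
∂q/∂P_s = 1860.
E = (1860) × (11/16853.88) = 1.2139…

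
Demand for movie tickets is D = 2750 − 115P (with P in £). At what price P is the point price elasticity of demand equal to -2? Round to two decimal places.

15.94

Ed = −115P/(2750 − 115P). Set this equal to -2:
115P = 2·(2750 − 115P) ⇒ 115P(1 + 2) = 2·2750
P = 2·2750 / (115·3) = 15.9420…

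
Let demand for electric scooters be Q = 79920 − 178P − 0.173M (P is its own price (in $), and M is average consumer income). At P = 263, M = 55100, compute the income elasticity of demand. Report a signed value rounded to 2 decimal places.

At the given values, Q = 79920 − 178(263) − 0.173(55100) = 23573.7.
∂Q/∂M = -0.173.
E = (-0.173) × (55100/23573.7) = -0.4043…

-0.40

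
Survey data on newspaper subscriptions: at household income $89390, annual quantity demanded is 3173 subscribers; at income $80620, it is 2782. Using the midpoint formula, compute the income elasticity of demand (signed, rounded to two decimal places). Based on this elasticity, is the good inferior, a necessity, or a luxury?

1.27; luxury

%ΔQ = (2782 − 3173)/[( 3173 + 2782)/2] = -391/2977.5 = -0.131318…
%ΔIncome = (80620 − 89390)/[( 89390 + 80620)/2] = -8770/85005 = -0.103170…
E_income = (-391/2977.5) / (-8770/85005) = 1.2728…
E_income > 1 ⇒ normal good, luxury.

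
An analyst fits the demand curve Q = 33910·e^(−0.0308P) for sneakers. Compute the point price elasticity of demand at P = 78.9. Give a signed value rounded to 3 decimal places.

dQ/dP = −0.0308·Q = -91.9371. At P = 78.9, Q = 2984.97.
Ed = (dQ/dP)·(P/Q) = (-91.9371) × (78.9/2984.97) = -2.43012

-2.430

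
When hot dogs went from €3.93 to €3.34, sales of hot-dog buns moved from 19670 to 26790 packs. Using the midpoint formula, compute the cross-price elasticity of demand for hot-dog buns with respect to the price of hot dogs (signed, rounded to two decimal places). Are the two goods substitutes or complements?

%ΔQ_{hot-dog buns} = (26790 − 19670)/avg = 7120/23230 = 0.306500…
%ΔP_{hot dogs} = (3.34 − 3.93)/avg = -0.59/3.635 = -0.162310…
E_cross = (7120/23230) / (-0.59/3.635) = -1.8883…
E_cross < 0 ⇒ the goods are complements.

-1.89; complements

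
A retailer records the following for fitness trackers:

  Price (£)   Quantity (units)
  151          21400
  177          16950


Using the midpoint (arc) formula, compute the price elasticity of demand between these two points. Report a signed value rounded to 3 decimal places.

%ΔQ = (16950 − 21400) / [(21400 + 16950)/2] = -4450/19175 = -0.232073…
%ΔP = (177 − 151) / [(151 + 177)/2] = 26/164 = 0.158536…
Arc Ed = %ΔQ / %ΔP = (-4450/19175) / (26/164) = -1.46384…

-1.464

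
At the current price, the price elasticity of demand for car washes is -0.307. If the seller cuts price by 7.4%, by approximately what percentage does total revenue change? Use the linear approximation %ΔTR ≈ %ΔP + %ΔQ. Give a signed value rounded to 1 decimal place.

%ΔQ ≈ Ed × %ΔP = (-0.307) × (-7.4%) = +2.2718%
%ΔTR ≈ %ΔP + %ΔQ = (-7.4%) + (+2.2718%) = -5.1282%

-5.1%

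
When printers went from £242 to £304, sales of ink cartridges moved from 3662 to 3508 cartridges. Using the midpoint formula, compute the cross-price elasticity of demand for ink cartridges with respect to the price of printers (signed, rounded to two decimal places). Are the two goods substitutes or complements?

-0.19; complements

%ΔQ_{ink cartridges} = (3508 − 3662)/avg = -154/3585 = -0.042956…
%ΔP_{printers} = (304 − 242)/avg = 62/273 = 0.227106…
E_cross = (-154/3585) / (62/273) = -0.1891…
E_cross < 0 ⇒ the goods are complements.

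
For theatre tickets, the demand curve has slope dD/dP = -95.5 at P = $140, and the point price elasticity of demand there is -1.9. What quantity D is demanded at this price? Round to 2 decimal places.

Ed = (dD/dP)·(P/D) ⇒ D = (dD/dP)·P/Ed = (-95.5)·140/(-1.9) = 7036.8421…

7036.84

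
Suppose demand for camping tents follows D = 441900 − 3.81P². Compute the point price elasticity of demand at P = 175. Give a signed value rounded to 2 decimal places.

-0.72

dD/dP = −2·3.81·P = -1333.5. At P = 175, D = 325218.75.
Ed = (dD/dP)·(P/D) = (-1333.5) × (175/325218.75) = -0.7175…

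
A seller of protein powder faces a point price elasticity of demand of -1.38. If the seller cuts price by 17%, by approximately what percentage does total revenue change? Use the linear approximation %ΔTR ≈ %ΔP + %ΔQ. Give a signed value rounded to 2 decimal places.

+6.46%

%ΔQ ≈ Ed × %ΔP = (-1.38) × (-17%) = +23.4600%
%ΔTR ≈ %ΔP + %ΔQ = (-17%) + (+23.4600%) = +6.4600%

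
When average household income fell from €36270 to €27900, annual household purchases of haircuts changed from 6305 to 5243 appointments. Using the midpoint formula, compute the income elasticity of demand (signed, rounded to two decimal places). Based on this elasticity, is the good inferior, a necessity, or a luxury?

0.71; necessity

%ΔQ = (5243 − 6305)/[( 6305 + 5243)/2] = -1062/5774 = -0.183927…
%ΔIncome = (27900 − 36270)/[( 36270 + 27900)/2] = -8370/32085 = -0.260869…
E_income = (-1062/5774) / (-8370/32085) = 0.7050…
0 < E_income < 1 ⇒ normal good, necessity.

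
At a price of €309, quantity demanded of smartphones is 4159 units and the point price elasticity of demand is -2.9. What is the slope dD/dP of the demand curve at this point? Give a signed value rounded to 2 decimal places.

-39.03

Ed = (dD/dP)·(P/D) ⇒ dD/dP = Ed·D/P = (-2.9)·4159/309 = -39.0326…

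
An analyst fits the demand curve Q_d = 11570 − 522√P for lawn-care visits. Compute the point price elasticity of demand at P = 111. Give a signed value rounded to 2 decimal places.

dQ_d/dP = −522/(2√P) = -24.773. At P = 111, Q_d = 6070.39.
Ed = (dQ_d/dP)·(P/Q_d) = (-24.773) × (111/6070.39) = -0.4529…

-0.45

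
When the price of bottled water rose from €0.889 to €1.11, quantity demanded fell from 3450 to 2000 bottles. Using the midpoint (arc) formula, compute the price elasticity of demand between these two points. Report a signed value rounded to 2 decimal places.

%ΔQ = (2000 − 3450) / [(3450 + 2000)/2] = -1450/2725 = -0.532110…
%ΔP = (1.11 − 0.889) / [(0.889 + 1.11)/2] = 0.221/0.9995 = 0.221110…
Arc Ed = %ΔQ / %ΔP = (-1450/2725) / (0.221/0.9995) = -2.4065…

-2.41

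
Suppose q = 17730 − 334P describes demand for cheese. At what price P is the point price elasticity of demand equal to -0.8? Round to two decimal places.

23.59

Ed = −334P/(17730 − 334P). Set this equal to -0.8:
334P = 0.8·(17730 − 334P) ⇒ 334P(1 + 0.8) = 0.8·17730
P = 0.8·17730 / (334·1.8) = 23.5928…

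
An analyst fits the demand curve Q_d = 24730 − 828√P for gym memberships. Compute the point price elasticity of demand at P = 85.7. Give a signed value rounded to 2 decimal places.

-0.22

dQ_d/dP = −828/(2√P) = -44.7208. At P = 85.7, Q_d = 17064.8.
Ed = (dQ_d/dP)·(P/Q_d) = (-44.7208) × (85.7/17064.8) = -0.2245…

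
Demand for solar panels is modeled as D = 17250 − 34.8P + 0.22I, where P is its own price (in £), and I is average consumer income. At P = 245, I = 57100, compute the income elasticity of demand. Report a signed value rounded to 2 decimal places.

0.59

At the given values, D = 17250 − 34.8(245) + 0.22(57100) = 21286.
∂D/∂I = 0.22.
E = (0.22) × (57100/21286) = 0.5901…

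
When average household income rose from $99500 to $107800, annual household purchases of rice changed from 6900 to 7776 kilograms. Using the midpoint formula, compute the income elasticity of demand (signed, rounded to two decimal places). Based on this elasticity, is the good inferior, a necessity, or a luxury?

1.49; luxury

%ΔQ = (7776 − 6900)/[( 6900 + 7776)/2] = 876/7338 = 0.119378…
%ΔIncome = (107800 − 99500)/[( 99500 + 107800)/2] = 8300/103650 = 0.080077…
E_income = (876/7338) / (8300/103650) = 1.4907…
E_income > 1 ⇒ normal good, luxury.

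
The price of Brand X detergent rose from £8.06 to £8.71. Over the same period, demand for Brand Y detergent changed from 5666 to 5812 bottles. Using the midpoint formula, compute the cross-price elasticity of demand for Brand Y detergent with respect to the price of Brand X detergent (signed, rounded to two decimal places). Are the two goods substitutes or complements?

%ΔQ_{Brand Y detergent} = (5812 − 5666)/avg = 146/5739 = 0.025439…
%ΔP_{Brand X detergent} = (8.71 − 8.06)/avg = 0.65/8.385 = 0.077519…
E_cross = (146/5739) / (0.65/8.385) = 0.3281…
E_cross > 0 ⇒ the goods are substitutes.

0.33; substitutes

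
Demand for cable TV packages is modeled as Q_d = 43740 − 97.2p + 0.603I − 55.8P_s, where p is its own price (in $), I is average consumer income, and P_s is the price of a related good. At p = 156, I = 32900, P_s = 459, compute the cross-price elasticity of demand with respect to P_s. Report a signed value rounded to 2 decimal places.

-1.12

At the given values, Q_d = 43740 − 97.2(156) + 0.603(32900) − 55.8(459) = 22803.3.
∂Q_d/∂P_s = -55.8.
E = (-55.8) × (459/22803.3) = -1.1231…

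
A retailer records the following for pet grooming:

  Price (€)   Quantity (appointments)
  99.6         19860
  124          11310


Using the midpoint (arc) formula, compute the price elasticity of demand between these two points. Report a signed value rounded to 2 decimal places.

-2.51

%ΔQ = (11310 − 19860) / [(19860 + 11310)/2] = -8550/15585 = -0.548604…
%ΔP = (124 − 99.6) / [(99.6 + 124)/2] = 24.4/111.8 = 0.218246…
Arc Ed = %ΔQ / %ΔP = (-8550/15585) / (24.4/111.8) = -2.5136…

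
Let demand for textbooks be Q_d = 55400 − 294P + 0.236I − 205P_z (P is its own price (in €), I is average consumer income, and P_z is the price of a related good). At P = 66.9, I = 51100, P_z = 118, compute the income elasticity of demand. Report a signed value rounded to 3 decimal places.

At the given values, Q_d = 55400 − 294(66.9) + 0.236(51100) − 205(118) = 23601.
∂Q_d/∂I = 0.236.
E = (0.236) × (51100/23601) = 0.51097…

0.511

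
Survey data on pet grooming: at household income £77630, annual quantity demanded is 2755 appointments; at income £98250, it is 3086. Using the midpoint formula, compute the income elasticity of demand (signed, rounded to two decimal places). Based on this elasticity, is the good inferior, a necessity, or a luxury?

0.48; necessity

%ΔQ = (3086 − 2755)/[( 2755 + 3086)/2] = 331/2920.5 = 0.113336…
%ΔIncome = (98250 − 77630)/[( 77630 + 98250)/2] = 20620/87940 = 0.234478…
E_income = (331/2920.5) / (20620/87940) = 0.4833…
0 < E_income < 1 ⇒ normal good, necessity.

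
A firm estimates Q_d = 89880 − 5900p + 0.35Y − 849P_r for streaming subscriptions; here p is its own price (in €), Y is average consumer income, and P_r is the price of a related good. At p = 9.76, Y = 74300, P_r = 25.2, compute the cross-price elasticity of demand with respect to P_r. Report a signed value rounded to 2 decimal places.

At the given values, Q_d = 89880 − 5900(9.76) + 0.35(74300) − 849(25.2) = 36906.2.
∂Q_d/∂P_r = -849.
E = (-849) × (25.2/36906.2) = -0.5797…

-0.58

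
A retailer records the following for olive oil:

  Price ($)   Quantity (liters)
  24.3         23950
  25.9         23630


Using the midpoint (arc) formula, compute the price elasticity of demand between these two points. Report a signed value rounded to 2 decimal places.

%ΔQ = (23630 − 23950) / [(23950 + 23630)/2] = -320/23790 = -0.013451…
%ΔP = (25.9 − 24.3) / [(24.3 + 25.9)/2] = 1.6/25.1 = 0.063745…
Arc Ed = %ΔQ / %ΔP = (-320/23790) / (1.6/25.1) = -0.2110…

-0.21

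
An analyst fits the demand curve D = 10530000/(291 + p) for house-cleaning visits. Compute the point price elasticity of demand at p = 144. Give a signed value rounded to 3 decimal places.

-0.331

dD/dp = −10530000/(291 + p)² = -55.648. At p = 144, D = 24206.9.
Ed = (dD/dp)·(p/D) = (-55.648) × (144/24206.9) = -0.33103…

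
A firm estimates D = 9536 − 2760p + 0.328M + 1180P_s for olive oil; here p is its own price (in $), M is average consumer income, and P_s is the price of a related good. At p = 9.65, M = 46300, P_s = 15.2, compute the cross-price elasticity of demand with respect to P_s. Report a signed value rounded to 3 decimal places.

1.119

At the given values, D = 9536 − 2760(9.65) + 0.328(46300) + 1180(15.2) = 16024.4.
∂D/∂P_s = 1180.
E = (1180) × (15.2/16024.4) = 1.11929…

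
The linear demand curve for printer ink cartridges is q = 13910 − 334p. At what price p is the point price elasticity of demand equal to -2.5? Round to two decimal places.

Ed = −334p/(13910 − 334p). Set this equal to -2.5:
334p = 2.5·(13910 − 334p) ⇒ 334p(1 + 2.5) = 2.5·13910
p = 2.5·13910 / (334·3.5) = 29.7476…

29.75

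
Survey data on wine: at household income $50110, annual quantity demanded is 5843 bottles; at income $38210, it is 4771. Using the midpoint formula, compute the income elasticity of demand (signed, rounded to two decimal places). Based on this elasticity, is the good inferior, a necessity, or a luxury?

0.75; necessity

%ΔQ = (4771 − 5843)/[( 5843 + 4771)/2] = -1072/5307 = -0.201997…
%ΔIncome = (38210 − 50110)/[( 50110 + 38210)/2] = -11900/44160 = -0.269474…
E_income = (-1072/5307) / (-11900/44160) = 0.7495…
0 < E_income < 1 ⇒ normal good, necessity.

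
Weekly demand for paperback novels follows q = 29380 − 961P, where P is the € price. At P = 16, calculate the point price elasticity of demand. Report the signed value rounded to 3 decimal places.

dq/dP = −961. At P = 16, q = 29380 − 961(16) = 14004.
Ed = (dq/dP)·(P/q) = −961 × (16/14004) = -1.09797…

-1.098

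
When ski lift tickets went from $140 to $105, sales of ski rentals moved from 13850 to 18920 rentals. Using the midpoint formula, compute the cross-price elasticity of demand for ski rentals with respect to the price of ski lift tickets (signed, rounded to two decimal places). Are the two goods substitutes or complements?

-1.08; complements

%ΔQ_{ski rentals} = (18920 − 13850)/avg = 5070/16385 = 0.309429…
%ΔP_{ski lift tickets} = (105 − 140)/avg = -35/122.5 = -0.285714…
E_cross = (5070/16385) / (-35/122.5) = -1.0830…
E_cross < 0 ⇒ the goods are complements.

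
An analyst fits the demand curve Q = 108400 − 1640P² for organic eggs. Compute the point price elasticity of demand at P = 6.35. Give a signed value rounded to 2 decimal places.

dQ/dP = −2·1640·P = -20828. At P = 6.35, Q = 42271.1.
Ed = (dQ/dP)·(P/Q) = (-20828) × (6.35/42271.1) = -3.1287…

-3.13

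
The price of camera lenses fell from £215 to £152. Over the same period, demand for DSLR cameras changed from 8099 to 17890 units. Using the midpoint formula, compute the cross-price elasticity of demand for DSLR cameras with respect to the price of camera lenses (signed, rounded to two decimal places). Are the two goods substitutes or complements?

-2.19; complements

%ΔQ_{DSLR cameras} = (17890 − 8099)/avg = 9791/12994.5 = 0.753472…
%ΔP_{camera lenses} = (152 − 215)/avg = -63/183.5 = -0.343324…
E_cross = (9791/12994.5) / (-63/183.5) = -2.1946…
E_cross < 0 ⇒ the goods are complements.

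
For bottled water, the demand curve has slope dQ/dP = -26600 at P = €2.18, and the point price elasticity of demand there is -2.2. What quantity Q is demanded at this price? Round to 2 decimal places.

26358.18

Ed = (dQ/dP)·(P/Q) ⇒ Q = (dQ/dP)·P/Ed = (-26600)·2.18/(-2.2) = 26358.1818…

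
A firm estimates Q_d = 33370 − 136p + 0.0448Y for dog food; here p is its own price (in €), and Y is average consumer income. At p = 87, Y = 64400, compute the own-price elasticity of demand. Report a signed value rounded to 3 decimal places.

At the given values, Q_d = 33370 − 136(87) + 0.0448(64400) = 24423.12.
∂Q_d/∂p = −136.
E = (-136) × (87/24423.12) = -0.48445…

-0.484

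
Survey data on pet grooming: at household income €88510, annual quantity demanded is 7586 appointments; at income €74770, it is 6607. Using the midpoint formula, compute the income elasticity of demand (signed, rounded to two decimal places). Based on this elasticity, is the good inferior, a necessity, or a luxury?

0.82; necessity

%ΔQ = (6607 − 7586)/[( 7586 + 6607)/2] = -979/7096.5 = -0.137955…
%ΔIncome = (74770 − 88510)/[( 88510 + 74770)/2] = -13740/81640 = -0.168299…
E_income = (-979/7096.5) / (-13740/81640) = 0.8196…
0 < E_income < 1 ⇒ normal good, necessity.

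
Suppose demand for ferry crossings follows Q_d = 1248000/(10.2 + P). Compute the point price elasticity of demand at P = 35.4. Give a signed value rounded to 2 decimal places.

dQ_d/dP = −1248000/(10.2 + P)² = -600.185. At P = 35.4, Q_d = 27368.4.
Ed = (dQ_d/dP)·(P/Q_d) = (-600.185) × (35.4/27368.4) = -0.7763…

-0.78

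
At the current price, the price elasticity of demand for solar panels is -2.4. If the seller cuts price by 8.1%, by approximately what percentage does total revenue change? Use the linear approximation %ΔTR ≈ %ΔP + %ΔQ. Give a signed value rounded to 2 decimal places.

%ΔQ ≈ Ed × %ΔP = (-2.4) × (-8.1%) = +19.4400%
%ΔTR ≈ %ΔP + %ΔQ = (-8.1%) + (+19.4400%) = +11.3400%

+11.34%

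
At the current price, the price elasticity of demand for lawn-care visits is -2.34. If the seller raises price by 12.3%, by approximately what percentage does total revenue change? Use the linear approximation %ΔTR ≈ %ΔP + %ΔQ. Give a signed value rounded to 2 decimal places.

%ΔQ ≈ Ed × %ΔP = (-2.34) × (+12.3%) = -28.7820%
%ΔTR ≈ %ΔP + %ΔQ = (+12.3%) + (-28.7820%) = -16.4820%

-16.48%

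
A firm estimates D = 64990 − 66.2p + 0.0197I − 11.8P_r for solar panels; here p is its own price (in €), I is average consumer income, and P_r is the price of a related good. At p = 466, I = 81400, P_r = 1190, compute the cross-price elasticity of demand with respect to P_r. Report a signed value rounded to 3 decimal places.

-0.647

At the given values, D = 64990 − 66.2(466) + 0.0197(81400) − 11.8(1190) = 21702.38.
∂D/∂P_r = -11.8.
E = (-11.8) × (1190/21702.38) = -0.64702…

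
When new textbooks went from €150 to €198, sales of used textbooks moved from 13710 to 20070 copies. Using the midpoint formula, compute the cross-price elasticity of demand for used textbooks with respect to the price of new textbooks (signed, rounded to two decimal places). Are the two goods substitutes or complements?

1.37; substitutes

%ΔQ_{used textbooks} = (20070 − 13710)/avg = 6360/16890 = 0.376554…
%ΔP_{new textbooks} = (198 − 150)/avg = 48/174 = 0.275862…
E_cross = (6360/16890) / (48/174) = 1.3650…
E_cross > 0 ⇒ the goods are substitutes.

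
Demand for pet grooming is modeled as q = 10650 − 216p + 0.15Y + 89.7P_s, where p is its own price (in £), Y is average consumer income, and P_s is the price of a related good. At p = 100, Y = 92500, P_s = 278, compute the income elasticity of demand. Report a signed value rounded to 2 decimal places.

At the given values, q = 10650 − 216(100) + 0.15(92500) + 89.7(278) = 27861.6.
∂q/∂Y = 0.15.
E = (0.15) × (92500/27861.6) = 0.4979…

0.50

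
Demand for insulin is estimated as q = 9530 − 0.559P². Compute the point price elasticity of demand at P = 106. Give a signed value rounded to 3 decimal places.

dq/dP = −2·0.559·P = -118.508. At P = 106, q = 3249.076.
Ed = (dq/dP)·(P/q) = (-118.508) × (106/3249.076) = -3.86628…

-3.866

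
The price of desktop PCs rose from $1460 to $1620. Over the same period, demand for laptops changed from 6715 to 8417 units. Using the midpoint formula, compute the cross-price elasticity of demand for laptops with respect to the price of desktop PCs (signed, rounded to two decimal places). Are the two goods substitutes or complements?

%ΔQ_{laptops} = (8417 − 6715)/avg = 1702/7566 = 0.224953…
%ΔP_{desktop PCs} = (1620 − 1460)/avg = 160/1540 = 0.103896…
E_cross = (1702/7566) / (160/1540) = 2.1651…
E_cross > 0 ⇒ the goods are substitutes.

2.17; substitutes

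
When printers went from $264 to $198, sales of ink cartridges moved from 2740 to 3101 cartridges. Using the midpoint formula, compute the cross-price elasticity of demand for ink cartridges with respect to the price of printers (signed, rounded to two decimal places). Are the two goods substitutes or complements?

%ΔQ_{ink cartridges} = (3101 − 2740)/avg = 361/2920.5 = 0.123608…
%ΔP_{printers} = (198 − 264)/avg = -66/231 = -0.285714…
E_cross = (361/2920.5) / (-66/231) = -0.4326…
E_cross < 0 ⇒ the goods are complements.

-0.43; complements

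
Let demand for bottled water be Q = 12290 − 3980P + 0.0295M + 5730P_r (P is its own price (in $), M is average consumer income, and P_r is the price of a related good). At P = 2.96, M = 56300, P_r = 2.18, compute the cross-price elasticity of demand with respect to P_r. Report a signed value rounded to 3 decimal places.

0.852

At the given values, Q = 12290 − 3980(2.96) + 0.0295(56300) + 5730(2.18) = 14661.45.
∂Q/∂P_r = 5730.
E = (5730) × (2.18/14661.45) = 0.85198…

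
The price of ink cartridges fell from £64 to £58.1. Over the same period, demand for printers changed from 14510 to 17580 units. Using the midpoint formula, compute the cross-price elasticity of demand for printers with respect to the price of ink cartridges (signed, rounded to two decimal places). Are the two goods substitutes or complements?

%ΔQ_{printers} = (17580 − 14510)/avg = 3070/16045 = 0.191336…
%ΔP_{ink cartridges} = (58.1 − 64)/avg = -5.9/61.05 = -0.096642…
E_cross = (3070/16045) / (-5.9/61.05) = -1.9798…
E_cross < 0 ⇒ the goods are complements.

-1.98; complements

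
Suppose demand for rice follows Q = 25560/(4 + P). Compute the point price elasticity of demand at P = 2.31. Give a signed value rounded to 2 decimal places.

dQ/dP = −25560/(4 + P)² = -641.951. At P = 2.31, Q = 4050.71.
Ed = (dQ/dP)·(P/Q) = (-641.951) × (2.31/4050.71) = -0.3660…

-0.37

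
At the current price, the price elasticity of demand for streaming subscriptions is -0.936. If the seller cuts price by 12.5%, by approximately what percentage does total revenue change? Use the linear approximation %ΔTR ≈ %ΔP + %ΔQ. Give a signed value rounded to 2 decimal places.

-0.80%

%ΔQ ≈ Ed × %ΔP = (-0.936) × (-12.5%) = +11.7000%
%ΔTR ≈ %ΔP + %ΔQ = (-12.5%) + (+11.7000%) = -0.8000%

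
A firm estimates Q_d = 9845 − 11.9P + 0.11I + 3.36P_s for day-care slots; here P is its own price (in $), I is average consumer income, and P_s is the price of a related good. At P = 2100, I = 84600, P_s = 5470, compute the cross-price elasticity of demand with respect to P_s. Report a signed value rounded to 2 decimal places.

1.47

At the given values, Q_d = 9845 − 11.9(2100) + 0.11(84600) + 3.36(5470) = 12540.2.
∂Q_d/∂P_s = 3.36.
E = (3.36) × (5470/12540.2) = 1.4656…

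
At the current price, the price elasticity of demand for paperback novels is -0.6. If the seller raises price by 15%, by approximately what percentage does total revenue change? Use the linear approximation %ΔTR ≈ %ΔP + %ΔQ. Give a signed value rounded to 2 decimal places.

%ΔQ ≈ Ed × %ΔP = (-0.6) × (+15%) = -9.0000%
%ΔTR ≈ %ΔP + %ΔQ = (+15%) + (-9.0000%) = +6.0000%

+6.00%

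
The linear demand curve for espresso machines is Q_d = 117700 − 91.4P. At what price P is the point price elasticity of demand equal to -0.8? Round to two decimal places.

Ed = −91.4P/(117700 − 91.4P). Set this equal to -0.8:
91.4P = 0.8·(117700 − 91.4P) ⇒ 91.4P(1 + 0.8) = 0.8·117700
P = 0.8·117700 / (91.4·1.8) = 572.3316…

572.33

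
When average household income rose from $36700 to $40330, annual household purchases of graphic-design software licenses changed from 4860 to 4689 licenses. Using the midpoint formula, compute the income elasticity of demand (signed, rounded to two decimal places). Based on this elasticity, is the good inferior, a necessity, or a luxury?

-0.38; inferior

%ΔQ = (4689 − 4860)/[( 4860 + 4689)/2] = -171/4774.5 = -0.035815…
%ΔIncome = (40330 − 36700)/[( 36700 + 40330)/2] = 3630/38515 = 0.094248…
E_income = (-171/4774.5) / (3630/38515) = -0.3800…
E_income < 0 ⇒ inferior good.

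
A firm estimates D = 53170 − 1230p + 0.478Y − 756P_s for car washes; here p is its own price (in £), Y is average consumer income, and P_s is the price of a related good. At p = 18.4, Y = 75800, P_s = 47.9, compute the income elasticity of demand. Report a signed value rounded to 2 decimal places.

At the given values, D = 53170 − 1230(18.4) + 0.478(75800) − 756(47.9) = 30558.
∂D/∂Y = 0.478.
E = (0.478) × (75800/30558) = 1.1856…

1.19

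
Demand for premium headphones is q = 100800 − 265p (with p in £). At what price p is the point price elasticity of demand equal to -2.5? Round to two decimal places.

271.70

Ed = −265p/(100800 − 265p). Set this equal to -2.5:
265p = 2.5·(100800 − 265p) ⇒ 265p(1 + 2.5) = 2.5·100800
p = 2.5·100800 / (265·3.5) = 271.6981…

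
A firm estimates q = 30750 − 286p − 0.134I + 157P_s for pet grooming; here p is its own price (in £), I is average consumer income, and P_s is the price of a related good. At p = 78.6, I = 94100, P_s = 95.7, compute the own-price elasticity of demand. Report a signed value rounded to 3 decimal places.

-2.104

At the given values, q = 30750 − 286(78.6) − 0.134(94100) + 157(95.7) = 10685.9.
∂q/∂p = −286.
E = (-286) × (78.6/10685.9) = -2.10366…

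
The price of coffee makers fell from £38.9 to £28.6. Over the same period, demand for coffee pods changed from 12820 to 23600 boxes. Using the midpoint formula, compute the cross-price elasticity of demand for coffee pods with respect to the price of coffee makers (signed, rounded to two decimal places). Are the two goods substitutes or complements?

-1.94; complements

%ΔQ_{coffee pods} = (23600 − 12820)/avg = 10780/18210 = 0.591982…
%ΔP_{coffee makers} = (28.6 − 38.9)/avg = -10.3/33.75 = -0.305185…
E_cross = (10780/18210) / (-10.3/33.75) = -1.9397…
E_cross < 0 ⇒ the goods are complements.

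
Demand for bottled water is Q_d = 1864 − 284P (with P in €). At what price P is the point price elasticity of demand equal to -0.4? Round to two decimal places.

1.88

Ed = −284P/(1864 − 284P). Set this equal to -0.4:
284P = 0.4·(1864 − 284P) ⇒ 284P(1 + 0.4) = 0.4·1864
P = 0.4·1864 / (284·1.4) = 1.8752…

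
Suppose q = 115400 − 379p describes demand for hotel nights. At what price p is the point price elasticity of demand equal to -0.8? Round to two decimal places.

Ed = −379p/(115400 − 379p). Set this equal to -0.8:
379p = 0.8·(115400 − 379p) ⇒ 379p(1 + 0.8) = 0.8·115400
p = 0.8·115400 / (379·1.8) = 135.3268…

135.33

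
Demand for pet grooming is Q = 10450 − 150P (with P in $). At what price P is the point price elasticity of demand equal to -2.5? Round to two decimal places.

49.76

Ed = −150P/(10450 − 150P). Set this equal to -2.5:
150P = 2.5·(10450 − 150P) ⇒ 150P(1 + 2.5) = 2.5·10450
P = 2.5·10450 / (150·3.5) = 49.7619…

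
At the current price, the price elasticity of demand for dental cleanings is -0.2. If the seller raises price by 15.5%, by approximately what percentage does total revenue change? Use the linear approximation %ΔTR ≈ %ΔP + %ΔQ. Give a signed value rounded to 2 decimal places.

+12.40%

%ΔQ ≈ Ed × %ΔP = (-0.2) × (+15.5%) = -3.1000%
%ΔTR ≈ %ΔP + %ΔQ = (+15.5%) + (-3.1000%) = +12.4000%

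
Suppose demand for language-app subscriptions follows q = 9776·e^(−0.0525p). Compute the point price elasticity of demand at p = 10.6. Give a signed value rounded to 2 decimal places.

-0.56

dq/dp = −0.0525·q = -294.195. At p = 10.6, q = 5603.72.
Ed = (dq/dp)·(p/q) = (-294.195) × (10.6/5603.72) = -0.5565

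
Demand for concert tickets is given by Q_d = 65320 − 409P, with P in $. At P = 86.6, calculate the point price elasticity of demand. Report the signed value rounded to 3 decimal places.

dQ_d/dP = −409. At P = 86.6, Q_d = 65320 − 409(86.6) = 29900.6.
Ed = (dQ_d/dP)·(P/Q_d) = −409 × (86.6/29900.6) = -1.18457…

-1.185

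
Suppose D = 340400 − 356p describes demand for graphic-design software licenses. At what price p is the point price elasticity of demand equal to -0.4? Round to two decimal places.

Ed = −356p/(340400 − 356p). Set this equal to -0.4:
356p = 0.4·(340400 − 356p) ⇒ 356p(1 + 0.4) = 0.4·340400
p = 0.4·340400 / (356·1.4) = 273.1942…

273.19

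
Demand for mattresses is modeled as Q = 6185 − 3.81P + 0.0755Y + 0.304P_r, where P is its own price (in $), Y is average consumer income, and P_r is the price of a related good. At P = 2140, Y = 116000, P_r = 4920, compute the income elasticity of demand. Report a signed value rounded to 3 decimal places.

At the given values, Q = 6185 − 3.81(2140) + 0.0755(116000) + 0.304(4920) = 8285.28.
∂Q/∂Y = 0.0755.
E = (0.0755) × (116000/8285.28) = 1.05705…

1.057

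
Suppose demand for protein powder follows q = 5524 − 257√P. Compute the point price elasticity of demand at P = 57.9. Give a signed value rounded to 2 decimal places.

dq/dP = −257/(2√P) = -16.8874. At P = 57.9, q = 3568.43.
Ed = (dq/dP)·(P/q) = (-16.8874) × (57.9/3568.43) = -0.2740…

-0.27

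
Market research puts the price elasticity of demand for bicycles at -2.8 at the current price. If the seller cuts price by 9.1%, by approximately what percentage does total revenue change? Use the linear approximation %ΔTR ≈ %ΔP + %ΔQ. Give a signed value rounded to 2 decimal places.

%ΔQ ≈ Ed × %ΔP = (-2.8) × (-9.1%) = +25.4800%
%ΔTR ≈ %ΔP + %ΔQ = (-9.1%) + (+25.4800%) = +16.3800%

+16.38%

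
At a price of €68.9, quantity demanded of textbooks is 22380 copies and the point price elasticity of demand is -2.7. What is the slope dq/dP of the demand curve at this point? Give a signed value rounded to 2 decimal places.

-877.01

Ed = (dq/dP)·(P/q) ⇒ dq/dP = Ed·q/P = (-2.7)·22380/68.9 = -877.0101…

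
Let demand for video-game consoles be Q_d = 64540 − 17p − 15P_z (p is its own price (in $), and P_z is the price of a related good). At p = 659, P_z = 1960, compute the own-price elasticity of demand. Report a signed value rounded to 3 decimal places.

At the given values, Q_d = 64540 − 17(659) − 15(1960) = 23937.
∂Q_d/∂p = −17.
E = (-17) × (659/23937) = -0.46802…

-0.468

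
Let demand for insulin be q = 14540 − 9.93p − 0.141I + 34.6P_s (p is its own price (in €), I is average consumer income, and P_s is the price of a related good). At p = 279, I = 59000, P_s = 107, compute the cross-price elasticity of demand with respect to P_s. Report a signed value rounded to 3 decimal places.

At the given values, q = 14540 − 9.93(279) − 0.141(59000) + 34.6(107) = 7152.73.
∂q/∂P_s = 34.6.
E = (34.6) × (107/7152.73) = 0.51759…

0.518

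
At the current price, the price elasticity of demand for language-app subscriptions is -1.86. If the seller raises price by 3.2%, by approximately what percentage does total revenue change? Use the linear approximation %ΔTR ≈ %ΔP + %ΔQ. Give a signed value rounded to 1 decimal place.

-2.8%

%ΔQ ≈ Ed × %ΔP = (-1.86) × (+3.2%) = -5.9520%
%ΔTR ≈ %ΔP + %ΔQ = (+3.2%) + (-5.9520%) = -2.7520%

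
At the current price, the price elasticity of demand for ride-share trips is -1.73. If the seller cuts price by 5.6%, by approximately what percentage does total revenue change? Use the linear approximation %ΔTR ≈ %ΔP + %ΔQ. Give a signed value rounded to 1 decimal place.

+4.1%

%ΔQ ≈ Ed × %ΔP = (-1.73) × (-5.6%) = +9.6880%
%ΔTR ≈ %ΔP + %ΔQ = (-5.6%) + (+9.6880%) = +4.0880%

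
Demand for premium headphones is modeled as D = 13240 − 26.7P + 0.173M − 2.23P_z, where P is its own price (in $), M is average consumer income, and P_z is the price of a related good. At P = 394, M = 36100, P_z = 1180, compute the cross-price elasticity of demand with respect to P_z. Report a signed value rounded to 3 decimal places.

-0.415

At the given values, D = 13240 − 26.7(394) + 0.173(36100) − 2.23(1180) = 6334.1.
∂D/∂P_z = -2.23.
E = (-2.23) × (1180/6334.1) = -0.41543…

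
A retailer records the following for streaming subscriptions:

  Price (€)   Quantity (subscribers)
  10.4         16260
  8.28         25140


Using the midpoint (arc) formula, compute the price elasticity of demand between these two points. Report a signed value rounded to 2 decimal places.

%ΔQ = (25140 − 16260) / [(16260 + 25140)/2] = 8880/20700 = 0.428985…
%ΔP = (8.28 − 10.4) / [(10.4 + 8.28)/2] = -2.12/9.34 = -0.226980…
Arc Ed = %ΔQ / %ΔP = (8880/20700) / (-2.12/9.34) = -1.8899…

-1.89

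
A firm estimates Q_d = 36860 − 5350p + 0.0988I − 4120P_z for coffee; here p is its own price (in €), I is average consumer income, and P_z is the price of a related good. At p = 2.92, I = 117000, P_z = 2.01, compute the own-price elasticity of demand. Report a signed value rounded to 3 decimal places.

-0.637

At the given values, Q_d = 36860 − 5350(2.92) + 0.0988(117000) − 4120(2.01) = 24516.4.
∂Q_d/∂p = −5350.
E = (-5350) × (2.92/24516.4) = -0.63720…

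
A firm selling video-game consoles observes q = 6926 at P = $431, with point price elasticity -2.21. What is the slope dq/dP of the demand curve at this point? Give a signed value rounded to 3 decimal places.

Ed = (dq/dP)·(P/q) ⇒ dq/dP = Ed·q/P = (-2.21)·6926/431 = -35.51382…

-35.514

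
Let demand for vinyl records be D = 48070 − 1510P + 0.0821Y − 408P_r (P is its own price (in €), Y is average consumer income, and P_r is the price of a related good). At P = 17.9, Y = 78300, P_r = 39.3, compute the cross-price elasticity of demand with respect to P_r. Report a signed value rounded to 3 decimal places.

At the given values, D = 48070 − 1510(17.9) + 0.0821(78300) − 408(39.3) = 11435.03.
∂D/∂P_r = -408.
E = (-408) × (39.3/11435.03) = -1.40221…

-1.402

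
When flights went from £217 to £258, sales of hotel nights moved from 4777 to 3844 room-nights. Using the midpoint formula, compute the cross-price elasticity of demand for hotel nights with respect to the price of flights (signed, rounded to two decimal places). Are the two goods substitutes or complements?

%ΔQ_{hotel nights} = (3844 − 4777)/avg = -933/4310.5 = -0.216448…
%ΔP_{flights} = (258 − 217)/avg = 41/237.5 = 0.172631…
E_cross = (-933/4310.5) / (41/237.5) = -1.2538…
E_cross < 0 ⇒ the goods are complements.

-1.25; complements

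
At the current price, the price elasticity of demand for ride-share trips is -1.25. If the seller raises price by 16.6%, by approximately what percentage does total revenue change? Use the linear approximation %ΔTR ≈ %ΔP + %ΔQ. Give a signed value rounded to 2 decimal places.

-4.15%

%ΔQ ≈ Ed × %ΔP = (-1.25) × (+16.6%) = -20.7500%
%ΔTR ≈ %ΔP + %ΔQ = (+16.6%) + (-20.7500%) = -4.1500%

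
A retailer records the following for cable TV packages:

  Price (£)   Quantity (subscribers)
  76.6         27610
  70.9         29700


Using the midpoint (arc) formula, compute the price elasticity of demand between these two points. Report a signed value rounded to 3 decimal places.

%ΔQ = (29700 − 27610) / [(27610 + 29700)/2] = 2090/28655 = 0.072936…
%ΔP = (70.9 − 76.6) / [(76.6 + 70.9)/2] = -5.7/73.75 = -0.077288…
Arc Ed = %ΔQ / %ΔP = (2090/28655) / (-5.7/73.75) = -0.94369…

-0.944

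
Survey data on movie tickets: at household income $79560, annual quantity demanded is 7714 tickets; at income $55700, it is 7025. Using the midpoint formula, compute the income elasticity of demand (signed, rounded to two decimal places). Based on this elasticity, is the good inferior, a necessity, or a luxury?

0.27; necessity

%ΔQ = (7025 − 7714)/[( 7714 + 7025)/2] = -689/7369.5 = -0.093493…
%ΔIncome = (55700 − 79560)/[( 79560 + 55700)/2] = -23860/67630 = -0.352802…
E_income = (-689/7369.5) / (-23860/67630) = 0.2650…
0 < E_income < 1 ⇒ normal good, necessity.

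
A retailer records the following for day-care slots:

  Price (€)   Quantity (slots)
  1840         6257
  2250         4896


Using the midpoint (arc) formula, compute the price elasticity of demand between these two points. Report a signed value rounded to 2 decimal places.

%ΔQ = (4896 − 6257) / [(6257 + 4896)/2] = -1361/5576.5 = -0.244059…
%ΔP = (2250 − 1840) / [(1840 + 2250)/2] = 410/2045 = 0.200488…
Arc Ed = %ΔQ / %ΔP = (-1361/5576.5) / (410/2045) = -1.2173…

-1.22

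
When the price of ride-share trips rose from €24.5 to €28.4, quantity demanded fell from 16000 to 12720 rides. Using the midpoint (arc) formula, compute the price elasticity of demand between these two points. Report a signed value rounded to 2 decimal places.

-1.55

%ΔQ = (12720 − 16000) / [(16000 + 12720)/2] = -3280/14360 = -0.228412…
%ΔP = (28.4 − 24.5) / [(24.5 + 28.4)/2] = 3.9/26.45 = 0.147448…
Arc Ed = %ΔQ / %ΔP = (-3280/14360) / (3.9/26.45) = -1.5491…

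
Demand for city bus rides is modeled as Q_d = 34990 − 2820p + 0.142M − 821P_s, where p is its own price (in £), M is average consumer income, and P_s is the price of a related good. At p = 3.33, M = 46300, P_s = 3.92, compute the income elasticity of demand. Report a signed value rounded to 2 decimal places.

At the given values, Q_d = 34990 − 2820(3.33) + 0.142(46300) − 821(3.92) = 28955.68.
∂Q_d/∂M = 0.142.
E = (0.142) × (46300/28955.68) = 0.2270…

0.23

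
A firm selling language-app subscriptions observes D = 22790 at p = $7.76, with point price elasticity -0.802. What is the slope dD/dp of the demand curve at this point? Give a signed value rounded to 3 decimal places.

Ed = (dD/dp)·(p/D) ⇒ dD/dp = Ed·D/p = (-0.802)·22790/7.76 = -2355.35824…

-2355.358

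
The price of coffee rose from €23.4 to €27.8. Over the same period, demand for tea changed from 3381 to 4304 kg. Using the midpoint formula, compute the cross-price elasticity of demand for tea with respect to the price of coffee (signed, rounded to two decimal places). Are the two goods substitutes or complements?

1.40; substitutes

%ΔQ_{tea} = (4304 − 3381)/avg = 923/3842.5 = 0.240208…
%ΔP_{coffee} = (27.8 − 23.4)/avg = 4.4/25.6 = 0.171875
E_cross = (923/3842.5) / (4.4/25.6) = 1.3975…
E_cross > 0 ⇒ the goods are substitutes.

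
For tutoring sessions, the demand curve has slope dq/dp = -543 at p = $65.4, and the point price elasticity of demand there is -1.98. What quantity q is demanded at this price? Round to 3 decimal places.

Ed = (dq/dp)·(p/q) ⇒ q = (dq/dp)·p/Ed = (-543)·65.4/(-1.98) = 17935.45454…

17935.455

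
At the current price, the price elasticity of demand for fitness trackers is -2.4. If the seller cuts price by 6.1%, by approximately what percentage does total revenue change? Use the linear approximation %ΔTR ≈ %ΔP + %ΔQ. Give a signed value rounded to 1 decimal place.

%ΔQ ≈ Ed × %ΔP = (-2.4) × (-6.1%) = +14.6400%
%ΔTR ≈ %ΔP + %ΔQ = (-6.1%) + (+14.6400%) = +8.5400%

+8.5%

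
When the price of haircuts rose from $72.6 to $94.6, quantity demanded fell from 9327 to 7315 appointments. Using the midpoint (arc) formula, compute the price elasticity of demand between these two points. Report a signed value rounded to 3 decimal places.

-0.919

%ΔQ = (7315 − 9327) / [(9327 + 7315)/2] = -2012/8321 = -0.241797…
%ΔP = (94.6 − 72.6) / [(72.6 + 94.6)/2] = 22/83.6 = 0.263157…
Arc Ed = %ΔQ / %ΔP = (-2012/8321) / (22/83.6) = -0.91883…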